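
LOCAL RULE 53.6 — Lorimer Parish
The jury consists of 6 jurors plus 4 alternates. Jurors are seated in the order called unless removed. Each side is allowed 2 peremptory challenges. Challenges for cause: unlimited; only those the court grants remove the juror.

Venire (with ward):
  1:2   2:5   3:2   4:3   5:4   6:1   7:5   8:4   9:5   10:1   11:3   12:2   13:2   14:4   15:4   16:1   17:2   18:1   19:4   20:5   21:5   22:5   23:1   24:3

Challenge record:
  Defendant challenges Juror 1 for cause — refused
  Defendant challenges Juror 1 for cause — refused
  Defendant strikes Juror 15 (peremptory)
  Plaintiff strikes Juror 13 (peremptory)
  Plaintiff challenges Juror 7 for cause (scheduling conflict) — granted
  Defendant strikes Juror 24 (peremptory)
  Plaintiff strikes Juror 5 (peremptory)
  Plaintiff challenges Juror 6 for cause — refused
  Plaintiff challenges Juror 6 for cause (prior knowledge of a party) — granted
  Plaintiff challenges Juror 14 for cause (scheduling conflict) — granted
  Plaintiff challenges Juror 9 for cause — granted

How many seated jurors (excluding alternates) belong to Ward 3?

1

Removed: #5, #6, #7, #9, #13, #14, #15, #24.
Seated jurors 1–6: #1, #2, #3, #4, #8, #10 (alternates #11, #12, #16, #17 not counted).
Of those, in Ward 3: #4 → 1.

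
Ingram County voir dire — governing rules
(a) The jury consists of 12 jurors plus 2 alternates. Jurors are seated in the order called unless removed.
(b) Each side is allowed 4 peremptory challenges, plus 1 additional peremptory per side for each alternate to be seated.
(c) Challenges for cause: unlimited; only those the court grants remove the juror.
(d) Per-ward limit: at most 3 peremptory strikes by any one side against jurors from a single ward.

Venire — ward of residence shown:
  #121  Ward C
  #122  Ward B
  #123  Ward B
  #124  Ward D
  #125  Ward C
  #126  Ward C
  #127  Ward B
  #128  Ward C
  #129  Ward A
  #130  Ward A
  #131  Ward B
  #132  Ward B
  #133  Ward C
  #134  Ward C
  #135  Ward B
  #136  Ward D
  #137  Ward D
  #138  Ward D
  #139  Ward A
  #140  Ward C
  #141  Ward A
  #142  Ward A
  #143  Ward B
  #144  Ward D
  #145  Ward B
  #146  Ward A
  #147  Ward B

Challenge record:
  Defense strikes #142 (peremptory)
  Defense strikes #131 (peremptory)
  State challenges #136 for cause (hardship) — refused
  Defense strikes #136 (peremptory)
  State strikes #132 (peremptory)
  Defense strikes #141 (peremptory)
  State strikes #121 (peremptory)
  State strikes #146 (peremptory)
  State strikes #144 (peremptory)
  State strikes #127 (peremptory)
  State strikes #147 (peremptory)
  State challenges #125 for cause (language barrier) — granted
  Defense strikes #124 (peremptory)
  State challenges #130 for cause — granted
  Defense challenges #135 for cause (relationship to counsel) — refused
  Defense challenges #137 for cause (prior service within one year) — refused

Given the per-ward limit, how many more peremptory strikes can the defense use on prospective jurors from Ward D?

Defense peremptories so far: #142, #131, #136, #141, #124 — 5 of 6 used, 1 left overall.
Against Ward D: #136, #124 — 2 used; per-ward cap 3 leaves 1.
Binding limit: min(1, 1) = 1.

1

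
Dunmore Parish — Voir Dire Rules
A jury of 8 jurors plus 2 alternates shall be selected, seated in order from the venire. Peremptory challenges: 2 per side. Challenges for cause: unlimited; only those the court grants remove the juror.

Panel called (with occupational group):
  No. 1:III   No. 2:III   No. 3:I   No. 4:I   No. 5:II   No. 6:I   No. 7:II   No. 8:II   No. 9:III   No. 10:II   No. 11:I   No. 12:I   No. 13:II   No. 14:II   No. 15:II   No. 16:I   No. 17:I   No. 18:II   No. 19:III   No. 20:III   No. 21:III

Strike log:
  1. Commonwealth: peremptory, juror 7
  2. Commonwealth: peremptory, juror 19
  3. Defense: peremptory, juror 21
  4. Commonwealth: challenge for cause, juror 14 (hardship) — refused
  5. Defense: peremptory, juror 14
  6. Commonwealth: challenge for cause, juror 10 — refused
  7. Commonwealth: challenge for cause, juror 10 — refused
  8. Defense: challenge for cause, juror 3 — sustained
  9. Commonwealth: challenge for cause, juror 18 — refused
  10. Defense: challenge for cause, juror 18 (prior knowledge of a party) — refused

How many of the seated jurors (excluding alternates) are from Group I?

2

Removed: #3, #7, #14, #19, #21.
Seated jurors 1–8: #1, #2, #4, #5, #6, #8, #9, #10 (alternates #11, #12 not counted).
Of those, in Group I: #4, #6 → 2.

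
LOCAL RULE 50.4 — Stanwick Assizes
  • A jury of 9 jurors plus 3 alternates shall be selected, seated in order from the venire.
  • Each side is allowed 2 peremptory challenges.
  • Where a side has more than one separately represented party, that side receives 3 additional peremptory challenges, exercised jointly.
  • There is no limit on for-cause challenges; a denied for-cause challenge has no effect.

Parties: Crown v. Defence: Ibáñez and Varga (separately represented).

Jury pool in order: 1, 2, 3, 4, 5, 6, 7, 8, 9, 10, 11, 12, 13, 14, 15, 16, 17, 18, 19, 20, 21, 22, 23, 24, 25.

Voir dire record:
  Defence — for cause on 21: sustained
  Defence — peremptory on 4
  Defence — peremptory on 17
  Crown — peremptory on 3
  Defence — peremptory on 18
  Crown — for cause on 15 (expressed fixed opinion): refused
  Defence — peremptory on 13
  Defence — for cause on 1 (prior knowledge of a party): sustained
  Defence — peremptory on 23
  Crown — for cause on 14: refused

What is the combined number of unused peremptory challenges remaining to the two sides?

Crown allotment: 2. Defence allotment: 2 base + 3 multi-party = 5.
Crown peremptories used: #3 — 1 (for-cause on #15, #14 don't count).
Defence peremptories used: #4, #17, #18, #13, #23 — 5 (for-cause on #21, #1 don't count).
Remaining: (2 − 1) + (5 − 5) = 1.

1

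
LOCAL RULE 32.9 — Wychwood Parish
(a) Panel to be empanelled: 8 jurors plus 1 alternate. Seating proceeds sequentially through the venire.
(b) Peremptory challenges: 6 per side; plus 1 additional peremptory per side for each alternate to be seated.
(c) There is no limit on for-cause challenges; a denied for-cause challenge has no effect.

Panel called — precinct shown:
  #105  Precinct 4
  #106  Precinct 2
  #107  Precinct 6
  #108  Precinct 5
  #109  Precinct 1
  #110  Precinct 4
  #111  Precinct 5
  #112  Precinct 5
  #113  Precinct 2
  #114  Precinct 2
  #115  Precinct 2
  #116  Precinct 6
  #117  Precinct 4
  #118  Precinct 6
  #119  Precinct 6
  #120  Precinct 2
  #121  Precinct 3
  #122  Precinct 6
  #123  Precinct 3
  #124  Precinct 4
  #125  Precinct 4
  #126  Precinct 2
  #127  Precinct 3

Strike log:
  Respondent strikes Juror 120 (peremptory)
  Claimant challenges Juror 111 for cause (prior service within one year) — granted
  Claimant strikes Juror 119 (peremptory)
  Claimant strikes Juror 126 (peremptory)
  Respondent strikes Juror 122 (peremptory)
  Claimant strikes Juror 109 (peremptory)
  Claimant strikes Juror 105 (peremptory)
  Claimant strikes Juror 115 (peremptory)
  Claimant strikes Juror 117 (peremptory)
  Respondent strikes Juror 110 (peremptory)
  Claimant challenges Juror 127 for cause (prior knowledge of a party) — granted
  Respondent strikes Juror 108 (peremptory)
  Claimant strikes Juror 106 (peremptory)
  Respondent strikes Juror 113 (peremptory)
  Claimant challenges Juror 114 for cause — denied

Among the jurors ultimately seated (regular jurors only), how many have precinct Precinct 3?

Removed: #105, #106, #108, #109, #110, #111, #113, #115, #117, #119, #120, #122, #126, #127.
Seated jurors 1–8: #107, #112, #114, #116, #118, #121, #123, #124 (alternates #125 not counted).
Of those, in Precinct 3: #121, #123 → 2.

2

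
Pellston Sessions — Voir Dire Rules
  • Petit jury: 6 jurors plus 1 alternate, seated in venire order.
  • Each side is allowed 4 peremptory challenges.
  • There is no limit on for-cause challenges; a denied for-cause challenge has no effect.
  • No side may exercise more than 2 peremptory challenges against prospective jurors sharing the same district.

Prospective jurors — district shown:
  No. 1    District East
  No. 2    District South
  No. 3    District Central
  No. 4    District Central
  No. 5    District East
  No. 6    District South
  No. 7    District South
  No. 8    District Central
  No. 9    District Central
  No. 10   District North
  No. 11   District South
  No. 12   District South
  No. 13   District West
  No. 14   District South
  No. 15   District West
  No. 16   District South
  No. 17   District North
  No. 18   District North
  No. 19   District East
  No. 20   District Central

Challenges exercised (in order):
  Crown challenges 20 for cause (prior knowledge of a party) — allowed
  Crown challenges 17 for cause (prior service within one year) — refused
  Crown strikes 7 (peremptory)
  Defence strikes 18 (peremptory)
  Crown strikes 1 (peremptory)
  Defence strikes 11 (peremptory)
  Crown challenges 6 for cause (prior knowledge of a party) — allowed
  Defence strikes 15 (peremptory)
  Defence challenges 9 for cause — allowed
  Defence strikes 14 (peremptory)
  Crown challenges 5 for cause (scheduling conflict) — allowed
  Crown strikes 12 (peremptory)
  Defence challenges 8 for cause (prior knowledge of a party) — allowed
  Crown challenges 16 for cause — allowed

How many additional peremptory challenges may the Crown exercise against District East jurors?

1

Crown peremptories so far: #7, #1, #12 — 3 of 4 used, 1 left overall.
Against District East: #1 — 1 used; per-district cap 2 leaves 1.
Binding limit: min(1, 1) = 1.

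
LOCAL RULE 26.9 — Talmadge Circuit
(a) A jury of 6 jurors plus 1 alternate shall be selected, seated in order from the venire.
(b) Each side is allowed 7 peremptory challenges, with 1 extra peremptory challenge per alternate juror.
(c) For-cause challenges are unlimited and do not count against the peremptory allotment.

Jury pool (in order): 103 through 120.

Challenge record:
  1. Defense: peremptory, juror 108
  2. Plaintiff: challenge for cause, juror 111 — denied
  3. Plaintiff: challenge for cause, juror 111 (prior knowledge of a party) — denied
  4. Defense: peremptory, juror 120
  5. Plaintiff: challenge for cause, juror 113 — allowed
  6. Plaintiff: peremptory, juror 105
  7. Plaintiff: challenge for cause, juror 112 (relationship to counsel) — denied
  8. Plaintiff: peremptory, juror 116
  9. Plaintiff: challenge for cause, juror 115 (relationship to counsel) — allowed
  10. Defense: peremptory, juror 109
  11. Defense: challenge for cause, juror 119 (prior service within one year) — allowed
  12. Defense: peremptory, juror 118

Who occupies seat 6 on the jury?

111

Removed: #105, #108, #109, #113, #115, #116, #118, #119, #120. (#111, #112 stay — for-cause denied.)
Seating in order: seats 1–6 → #103, #104, #106, #107, #110, #111; alternates → #112.
So seat 6 is #111.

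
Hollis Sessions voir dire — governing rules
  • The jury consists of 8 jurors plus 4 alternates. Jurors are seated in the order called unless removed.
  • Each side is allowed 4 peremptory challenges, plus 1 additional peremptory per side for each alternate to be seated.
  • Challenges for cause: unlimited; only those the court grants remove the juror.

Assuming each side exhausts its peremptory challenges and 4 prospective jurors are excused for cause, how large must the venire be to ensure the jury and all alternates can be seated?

Seats to fill: 8 + 4 alternates = 12.
Peremptories: 4 + 1×4 = 8 per side × 2 sides = 16.
For-cause removals: 4.
Minimum venire: 12 + 16 + 4 = 32.

32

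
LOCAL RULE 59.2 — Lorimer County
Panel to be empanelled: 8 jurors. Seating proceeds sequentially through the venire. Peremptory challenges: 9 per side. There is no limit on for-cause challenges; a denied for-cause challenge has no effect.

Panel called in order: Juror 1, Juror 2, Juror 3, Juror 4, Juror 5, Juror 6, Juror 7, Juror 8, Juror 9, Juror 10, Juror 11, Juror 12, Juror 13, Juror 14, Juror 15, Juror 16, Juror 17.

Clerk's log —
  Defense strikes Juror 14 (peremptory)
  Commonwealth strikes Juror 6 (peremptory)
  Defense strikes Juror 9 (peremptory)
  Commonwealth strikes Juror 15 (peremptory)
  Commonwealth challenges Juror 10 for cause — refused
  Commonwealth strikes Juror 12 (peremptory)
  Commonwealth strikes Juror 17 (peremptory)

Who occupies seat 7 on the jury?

Removed: #6, #9, #12, #14, #15, #17. (#10 stays — for-cause denied.)
Filling seats in venire order through position 7: #1, #2, #3, #4, #5, #7, #8.
So seat 7 is #8.

8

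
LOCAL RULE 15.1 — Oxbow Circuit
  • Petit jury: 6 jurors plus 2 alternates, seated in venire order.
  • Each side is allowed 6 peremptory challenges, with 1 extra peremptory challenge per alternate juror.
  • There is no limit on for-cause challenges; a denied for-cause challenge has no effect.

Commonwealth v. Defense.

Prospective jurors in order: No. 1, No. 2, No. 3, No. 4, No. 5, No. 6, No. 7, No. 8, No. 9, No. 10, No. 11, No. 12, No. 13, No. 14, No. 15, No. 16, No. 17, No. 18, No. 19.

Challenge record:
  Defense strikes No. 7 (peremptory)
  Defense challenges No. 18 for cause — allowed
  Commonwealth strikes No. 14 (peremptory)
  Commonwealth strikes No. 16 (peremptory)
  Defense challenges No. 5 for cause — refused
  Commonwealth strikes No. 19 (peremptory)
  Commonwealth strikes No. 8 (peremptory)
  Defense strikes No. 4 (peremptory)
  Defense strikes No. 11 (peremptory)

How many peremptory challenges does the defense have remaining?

5

Defense allotment: 6 base + 1 × 2 alternates = 8.
Defense peremptories used: #7, #4, #11 — 3 (for-cause on #18, #5 don't count).
Remaining: 8 − 3 = 5.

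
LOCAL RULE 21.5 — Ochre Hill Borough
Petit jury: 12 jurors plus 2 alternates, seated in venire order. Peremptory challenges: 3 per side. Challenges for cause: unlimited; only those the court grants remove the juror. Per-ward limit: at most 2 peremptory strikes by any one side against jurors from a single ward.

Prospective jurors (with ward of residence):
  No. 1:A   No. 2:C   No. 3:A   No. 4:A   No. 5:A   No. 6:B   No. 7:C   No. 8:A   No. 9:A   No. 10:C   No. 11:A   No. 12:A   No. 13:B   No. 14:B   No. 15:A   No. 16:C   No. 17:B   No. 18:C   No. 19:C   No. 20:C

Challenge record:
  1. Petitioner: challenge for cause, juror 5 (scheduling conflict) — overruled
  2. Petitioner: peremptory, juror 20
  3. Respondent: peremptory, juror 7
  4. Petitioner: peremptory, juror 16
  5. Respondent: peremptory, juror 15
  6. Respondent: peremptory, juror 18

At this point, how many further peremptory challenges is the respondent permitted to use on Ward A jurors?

0

Respondent peremptories so far: #7, #15, #18 — 3 of 3 used, 0 left overall.
Against Ward A: #15 — 1 used; per-ward cap 2 leaves 1.
Binding limit: min(0, 1) = 0.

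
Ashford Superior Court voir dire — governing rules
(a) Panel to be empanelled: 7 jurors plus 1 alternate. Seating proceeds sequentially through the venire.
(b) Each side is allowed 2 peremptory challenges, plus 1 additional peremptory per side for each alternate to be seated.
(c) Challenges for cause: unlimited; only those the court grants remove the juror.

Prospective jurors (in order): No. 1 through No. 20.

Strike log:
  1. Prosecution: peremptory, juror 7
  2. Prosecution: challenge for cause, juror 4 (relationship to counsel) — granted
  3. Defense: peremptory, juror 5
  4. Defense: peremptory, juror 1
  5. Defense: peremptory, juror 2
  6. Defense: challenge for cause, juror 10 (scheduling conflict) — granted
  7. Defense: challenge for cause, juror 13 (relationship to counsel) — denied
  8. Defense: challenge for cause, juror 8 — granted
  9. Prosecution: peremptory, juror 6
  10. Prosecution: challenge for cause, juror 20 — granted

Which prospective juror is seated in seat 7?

Removed: #1, #2, #4, #5, #6, #7, #8, #10, #20. (#13 stays — for-cause denied.)
Filling seats in venire order through position 7: #3, #9, #11, #12, #13, #14, #15.
So seat 7 is #15.

15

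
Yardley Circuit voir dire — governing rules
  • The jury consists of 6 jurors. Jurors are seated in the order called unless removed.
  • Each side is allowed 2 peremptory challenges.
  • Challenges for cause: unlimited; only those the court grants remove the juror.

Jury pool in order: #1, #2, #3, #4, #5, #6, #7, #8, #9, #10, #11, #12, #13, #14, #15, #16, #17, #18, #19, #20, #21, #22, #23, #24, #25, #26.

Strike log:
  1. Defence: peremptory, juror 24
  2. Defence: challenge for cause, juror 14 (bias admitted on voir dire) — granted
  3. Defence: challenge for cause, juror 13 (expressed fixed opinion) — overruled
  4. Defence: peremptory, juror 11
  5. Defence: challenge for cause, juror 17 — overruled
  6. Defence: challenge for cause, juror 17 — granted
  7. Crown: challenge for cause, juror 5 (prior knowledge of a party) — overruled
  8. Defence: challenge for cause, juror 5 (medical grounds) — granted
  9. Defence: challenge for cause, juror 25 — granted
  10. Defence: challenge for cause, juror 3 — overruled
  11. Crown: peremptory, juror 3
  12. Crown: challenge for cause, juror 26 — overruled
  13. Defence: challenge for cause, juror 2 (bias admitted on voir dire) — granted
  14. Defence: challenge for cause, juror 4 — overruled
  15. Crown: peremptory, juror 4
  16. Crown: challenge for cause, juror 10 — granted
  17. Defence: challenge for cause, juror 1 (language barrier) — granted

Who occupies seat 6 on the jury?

13

Removed: #1, #2, #3, #4, #5, #10, #11, #14, #17, #24, #25. (#13, #26 stay — for-cause denied.)
Seating in order: seats 1–6 → #6, #7, #8, #9, #12, #13.
So seat 6 is #13.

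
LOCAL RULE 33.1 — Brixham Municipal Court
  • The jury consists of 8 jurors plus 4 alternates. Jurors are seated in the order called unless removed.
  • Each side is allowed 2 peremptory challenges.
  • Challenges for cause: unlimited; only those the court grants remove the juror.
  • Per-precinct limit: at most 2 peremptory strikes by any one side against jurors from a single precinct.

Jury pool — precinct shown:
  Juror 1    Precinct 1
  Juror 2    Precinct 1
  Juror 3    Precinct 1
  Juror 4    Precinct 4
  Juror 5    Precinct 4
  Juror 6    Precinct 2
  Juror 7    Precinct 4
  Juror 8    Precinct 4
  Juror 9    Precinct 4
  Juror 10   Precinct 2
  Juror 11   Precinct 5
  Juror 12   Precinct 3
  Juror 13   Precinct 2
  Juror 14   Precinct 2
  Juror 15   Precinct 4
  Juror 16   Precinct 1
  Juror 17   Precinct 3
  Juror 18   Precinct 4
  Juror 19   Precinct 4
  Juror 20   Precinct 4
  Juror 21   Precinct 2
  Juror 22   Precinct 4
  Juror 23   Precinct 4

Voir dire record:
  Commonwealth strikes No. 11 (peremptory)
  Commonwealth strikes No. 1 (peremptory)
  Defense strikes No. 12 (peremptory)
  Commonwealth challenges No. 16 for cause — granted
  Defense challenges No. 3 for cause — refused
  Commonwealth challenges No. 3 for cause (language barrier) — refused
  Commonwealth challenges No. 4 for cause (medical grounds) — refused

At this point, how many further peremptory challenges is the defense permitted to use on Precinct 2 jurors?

1

Defense peremptories so far: #12 — 1 of 2 used, 1 left overall.
Against Precinct 2: none yet — per-precinct cap 2 leaves 2.
Binding limit: min(1, 2) = 1.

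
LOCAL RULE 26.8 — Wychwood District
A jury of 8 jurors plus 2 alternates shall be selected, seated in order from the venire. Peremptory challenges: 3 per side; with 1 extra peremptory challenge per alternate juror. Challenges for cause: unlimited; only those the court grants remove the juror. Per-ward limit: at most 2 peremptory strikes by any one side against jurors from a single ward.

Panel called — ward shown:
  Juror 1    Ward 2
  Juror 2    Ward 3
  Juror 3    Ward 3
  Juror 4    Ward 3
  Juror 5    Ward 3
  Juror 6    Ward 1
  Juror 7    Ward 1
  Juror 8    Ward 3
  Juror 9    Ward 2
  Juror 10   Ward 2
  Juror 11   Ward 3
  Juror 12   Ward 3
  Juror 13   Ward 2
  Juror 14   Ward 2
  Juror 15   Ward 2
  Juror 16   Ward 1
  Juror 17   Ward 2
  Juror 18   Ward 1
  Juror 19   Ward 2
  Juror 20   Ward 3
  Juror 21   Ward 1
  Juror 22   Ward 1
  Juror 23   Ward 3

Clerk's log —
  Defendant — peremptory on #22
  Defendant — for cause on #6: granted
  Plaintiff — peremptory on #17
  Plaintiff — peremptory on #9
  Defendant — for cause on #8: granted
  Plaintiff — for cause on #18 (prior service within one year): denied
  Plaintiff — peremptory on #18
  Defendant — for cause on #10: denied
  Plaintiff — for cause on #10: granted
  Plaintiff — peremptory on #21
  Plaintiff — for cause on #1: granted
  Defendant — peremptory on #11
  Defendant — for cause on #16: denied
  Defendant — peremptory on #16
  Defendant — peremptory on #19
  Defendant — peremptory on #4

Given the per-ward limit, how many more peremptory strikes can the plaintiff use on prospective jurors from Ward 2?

Plaintiff peremptories so far: #17, #9, #18, #21 — 4 of 5 used, 1 left overall.
Against Ward 2: #17, #9 — 2 used; per-ward cap 2 leaves 0.
Binding limit: min(1, 0) = 0.

0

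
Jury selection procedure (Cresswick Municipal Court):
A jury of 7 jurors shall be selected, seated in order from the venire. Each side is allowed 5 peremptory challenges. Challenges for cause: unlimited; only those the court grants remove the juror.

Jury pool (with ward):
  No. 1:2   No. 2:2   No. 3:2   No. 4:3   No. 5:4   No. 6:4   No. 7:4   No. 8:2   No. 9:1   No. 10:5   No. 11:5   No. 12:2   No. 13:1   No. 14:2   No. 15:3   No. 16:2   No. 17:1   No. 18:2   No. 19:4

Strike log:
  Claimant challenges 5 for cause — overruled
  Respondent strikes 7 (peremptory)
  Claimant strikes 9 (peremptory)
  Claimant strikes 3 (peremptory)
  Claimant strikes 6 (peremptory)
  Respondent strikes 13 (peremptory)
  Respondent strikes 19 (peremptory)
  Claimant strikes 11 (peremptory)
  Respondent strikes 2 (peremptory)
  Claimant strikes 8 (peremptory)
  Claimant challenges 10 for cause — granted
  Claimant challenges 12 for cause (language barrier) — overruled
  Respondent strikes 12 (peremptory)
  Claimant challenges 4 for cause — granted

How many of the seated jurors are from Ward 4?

1

Removed: #2, #3, #4, #6, #7, #8, #9, #10, #11, #12, #13, #19.
Seated jurors 1–7: #1, #5, #14, #15, #16, #17, #18.
Of those, in Ward 4: #5 → 1.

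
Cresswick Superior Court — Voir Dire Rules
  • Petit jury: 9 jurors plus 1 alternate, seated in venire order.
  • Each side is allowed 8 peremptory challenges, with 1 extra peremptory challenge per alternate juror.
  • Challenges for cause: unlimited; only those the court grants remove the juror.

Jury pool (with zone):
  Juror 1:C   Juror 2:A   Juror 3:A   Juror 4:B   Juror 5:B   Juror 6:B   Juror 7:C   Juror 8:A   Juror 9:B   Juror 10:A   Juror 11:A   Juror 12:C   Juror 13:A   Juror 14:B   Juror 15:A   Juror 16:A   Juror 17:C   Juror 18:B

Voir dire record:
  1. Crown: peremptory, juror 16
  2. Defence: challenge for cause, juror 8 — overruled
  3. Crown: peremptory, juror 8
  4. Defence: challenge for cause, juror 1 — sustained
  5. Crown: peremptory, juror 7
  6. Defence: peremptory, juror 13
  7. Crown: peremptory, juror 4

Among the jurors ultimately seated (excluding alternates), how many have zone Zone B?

4

Removed: #1, #4, #7, #8, #13, #16.
Seated jurors 1–9: #2, #3, #5, #6, #9, #10, #11, #12, #14 (alternates #15 not counted).
Of those, in Zone B: #5, #6, #9, #14 → 4.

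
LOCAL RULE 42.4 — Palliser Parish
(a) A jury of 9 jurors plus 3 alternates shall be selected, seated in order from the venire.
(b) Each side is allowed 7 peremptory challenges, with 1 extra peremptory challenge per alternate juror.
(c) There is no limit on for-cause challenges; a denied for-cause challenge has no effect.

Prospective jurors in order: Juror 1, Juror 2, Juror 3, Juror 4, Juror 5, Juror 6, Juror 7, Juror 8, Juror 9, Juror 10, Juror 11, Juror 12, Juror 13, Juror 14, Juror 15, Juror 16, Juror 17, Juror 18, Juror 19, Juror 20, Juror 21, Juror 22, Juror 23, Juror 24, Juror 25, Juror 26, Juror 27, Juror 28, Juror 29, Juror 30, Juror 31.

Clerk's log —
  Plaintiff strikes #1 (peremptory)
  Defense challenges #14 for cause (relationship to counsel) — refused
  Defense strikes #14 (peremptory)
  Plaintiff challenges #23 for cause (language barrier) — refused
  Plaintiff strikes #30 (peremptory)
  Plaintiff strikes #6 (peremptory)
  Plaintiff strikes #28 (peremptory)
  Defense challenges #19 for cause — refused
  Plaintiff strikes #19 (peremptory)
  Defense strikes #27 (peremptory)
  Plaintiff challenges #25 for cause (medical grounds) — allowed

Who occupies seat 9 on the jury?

11

Removed: #1, #6, #14, #19, #25, #27, #28, #30. (#23 stays — for-cause denied.)
Filling seats in venire order through position 9: #2, #3, #4, #5, #7, #8, #9, #10, #11.
So seat 9 is #11.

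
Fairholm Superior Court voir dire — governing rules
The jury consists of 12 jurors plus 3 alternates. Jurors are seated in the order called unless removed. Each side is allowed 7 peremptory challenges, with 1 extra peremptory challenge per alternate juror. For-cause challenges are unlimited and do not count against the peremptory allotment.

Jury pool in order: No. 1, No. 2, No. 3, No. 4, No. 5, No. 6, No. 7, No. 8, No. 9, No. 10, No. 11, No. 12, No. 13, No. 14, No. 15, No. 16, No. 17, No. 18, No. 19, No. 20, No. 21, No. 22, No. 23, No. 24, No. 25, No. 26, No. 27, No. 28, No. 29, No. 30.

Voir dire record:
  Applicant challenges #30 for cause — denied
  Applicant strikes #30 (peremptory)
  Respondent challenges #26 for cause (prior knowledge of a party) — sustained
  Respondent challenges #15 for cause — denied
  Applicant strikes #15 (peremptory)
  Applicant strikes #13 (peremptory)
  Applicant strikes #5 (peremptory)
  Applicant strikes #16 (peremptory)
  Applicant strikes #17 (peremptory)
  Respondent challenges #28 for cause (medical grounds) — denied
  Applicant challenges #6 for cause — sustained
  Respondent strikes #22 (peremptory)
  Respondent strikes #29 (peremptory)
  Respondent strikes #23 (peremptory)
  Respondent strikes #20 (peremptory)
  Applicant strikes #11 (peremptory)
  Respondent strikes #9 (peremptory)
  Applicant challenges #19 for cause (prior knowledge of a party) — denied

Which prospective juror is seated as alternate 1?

24

Removed: #5, #6, #9, #11, #13, #15, #16, #17, #20, #22, #23, #26, #29, #30. (#19, #28 stay — for-cause denied.)
Seating in order: seats 1–12 → #1, #2, #3, #4, #7, #8, #10, #12, #14, #18, #19, #21; alternates → #24, #25, #27.
So alternate 1 is #24.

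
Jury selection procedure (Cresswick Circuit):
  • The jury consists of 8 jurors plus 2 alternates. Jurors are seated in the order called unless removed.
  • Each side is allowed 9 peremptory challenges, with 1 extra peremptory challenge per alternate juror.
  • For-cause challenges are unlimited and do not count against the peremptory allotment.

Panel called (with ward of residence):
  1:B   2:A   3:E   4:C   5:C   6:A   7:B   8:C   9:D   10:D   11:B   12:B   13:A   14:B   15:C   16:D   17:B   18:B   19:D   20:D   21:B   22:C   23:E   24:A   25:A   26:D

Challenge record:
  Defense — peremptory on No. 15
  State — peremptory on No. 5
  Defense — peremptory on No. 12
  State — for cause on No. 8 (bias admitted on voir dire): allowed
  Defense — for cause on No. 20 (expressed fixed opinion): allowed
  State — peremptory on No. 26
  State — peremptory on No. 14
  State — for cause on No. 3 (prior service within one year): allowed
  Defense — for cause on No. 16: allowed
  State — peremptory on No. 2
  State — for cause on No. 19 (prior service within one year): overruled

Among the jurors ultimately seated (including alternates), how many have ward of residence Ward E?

Removed: #2, #3, #5, #8, #12, #14, #15, #16, #20, #26.
Seated (10 incl. alternates): #1, #4, #6, #7, #9, #10, #11, #13, #17, #18.
None of those are in Ward E → 0.

0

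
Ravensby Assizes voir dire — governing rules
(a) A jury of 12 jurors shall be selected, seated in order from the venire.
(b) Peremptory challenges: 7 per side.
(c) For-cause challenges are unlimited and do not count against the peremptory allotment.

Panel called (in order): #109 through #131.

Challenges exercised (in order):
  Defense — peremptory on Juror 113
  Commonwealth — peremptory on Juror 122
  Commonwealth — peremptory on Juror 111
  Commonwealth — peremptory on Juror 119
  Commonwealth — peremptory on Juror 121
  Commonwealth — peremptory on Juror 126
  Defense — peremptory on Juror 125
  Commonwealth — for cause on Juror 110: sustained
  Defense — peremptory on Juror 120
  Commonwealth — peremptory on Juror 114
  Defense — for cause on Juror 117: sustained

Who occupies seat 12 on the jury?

131

Removed: #110, #111, #113, #114, #117, #119, #120, #121, #122, #125, #126.
Filling seats in venire order through position 12: #109, #112, #115, #116, #118, #123, #124, #127, #128, #129, #130, #131.
So seat 12 is #131.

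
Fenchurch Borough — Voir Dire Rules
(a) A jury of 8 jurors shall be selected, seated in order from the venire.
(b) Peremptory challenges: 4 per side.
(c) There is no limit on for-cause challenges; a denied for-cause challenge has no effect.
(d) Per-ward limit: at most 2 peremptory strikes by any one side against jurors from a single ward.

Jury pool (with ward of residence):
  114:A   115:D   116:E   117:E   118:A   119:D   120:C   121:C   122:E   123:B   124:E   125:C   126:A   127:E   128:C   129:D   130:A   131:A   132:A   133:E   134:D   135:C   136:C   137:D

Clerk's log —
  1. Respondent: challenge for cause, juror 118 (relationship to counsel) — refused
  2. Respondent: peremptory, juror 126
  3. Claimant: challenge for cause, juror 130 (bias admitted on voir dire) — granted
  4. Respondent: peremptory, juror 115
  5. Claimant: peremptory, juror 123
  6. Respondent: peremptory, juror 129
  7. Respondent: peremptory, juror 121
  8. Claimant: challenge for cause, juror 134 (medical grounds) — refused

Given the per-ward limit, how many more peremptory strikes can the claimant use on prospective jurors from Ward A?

2

Claimant peremptories so far: #123 — 1 of 4 used, 3 left overall.
Against Ward A: none yet — per-ward cap 2 leaves 2.
Binding limit: min(3, 2) = 2.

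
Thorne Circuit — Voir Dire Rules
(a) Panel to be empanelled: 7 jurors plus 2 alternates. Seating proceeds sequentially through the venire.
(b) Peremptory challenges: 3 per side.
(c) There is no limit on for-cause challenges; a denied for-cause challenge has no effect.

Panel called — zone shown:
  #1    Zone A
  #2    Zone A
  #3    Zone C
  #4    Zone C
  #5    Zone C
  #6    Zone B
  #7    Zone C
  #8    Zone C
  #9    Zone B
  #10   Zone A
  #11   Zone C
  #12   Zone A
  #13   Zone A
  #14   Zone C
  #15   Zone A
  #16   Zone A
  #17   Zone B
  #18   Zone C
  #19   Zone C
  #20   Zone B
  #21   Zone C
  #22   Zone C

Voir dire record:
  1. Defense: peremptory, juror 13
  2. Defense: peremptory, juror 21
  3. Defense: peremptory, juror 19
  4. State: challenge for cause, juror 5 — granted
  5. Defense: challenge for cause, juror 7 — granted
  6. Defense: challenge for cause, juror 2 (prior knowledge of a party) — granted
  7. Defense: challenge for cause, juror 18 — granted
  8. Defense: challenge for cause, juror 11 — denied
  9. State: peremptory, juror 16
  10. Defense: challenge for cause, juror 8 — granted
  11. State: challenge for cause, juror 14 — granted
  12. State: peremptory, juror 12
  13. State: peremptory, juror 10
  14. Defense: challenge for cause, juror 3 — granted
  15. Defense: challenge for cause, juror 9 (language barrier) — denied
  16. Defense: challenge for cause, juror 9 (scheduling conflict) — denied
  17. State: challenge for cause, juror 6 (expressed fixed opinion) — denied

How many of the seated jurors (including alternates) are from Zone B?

Removed: #2, #3, #5, #7, #8, #10, #12, #13, #14, #16, #18, #19, #21.
Seated (9 incl. alternates): #1, #4, #6, #9, #11, #15, #17, #20, #22.
Of those, in Zone B: #6, #9, #17, #20 → 4.

4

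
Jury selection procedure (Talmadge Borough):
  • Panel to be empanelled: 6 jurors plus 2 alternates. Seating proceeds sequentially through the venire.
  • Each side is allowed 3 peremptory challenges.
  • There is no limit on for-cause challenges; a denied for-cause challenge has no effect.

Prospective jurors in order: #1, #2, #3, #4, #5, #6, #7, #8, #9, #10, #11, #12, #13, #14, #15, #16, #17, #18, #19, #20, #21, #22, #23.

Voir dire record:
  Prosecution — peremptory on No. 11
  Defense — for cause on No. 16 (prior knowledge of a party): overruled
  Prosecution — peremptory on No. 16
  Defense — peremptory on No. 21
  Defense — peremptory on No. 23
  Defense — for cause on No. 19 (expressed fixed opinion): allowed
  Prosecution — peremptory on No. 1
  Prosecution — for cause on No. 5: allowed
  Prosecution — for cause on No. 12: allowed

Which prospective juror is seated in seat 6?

Removed: #1, #5, #11, #12, #16, #19, #21, #23.
Filling seats in venire order through position 6: #2, #3, #4, #6, #7, #8.
So seat 6 is #8.

8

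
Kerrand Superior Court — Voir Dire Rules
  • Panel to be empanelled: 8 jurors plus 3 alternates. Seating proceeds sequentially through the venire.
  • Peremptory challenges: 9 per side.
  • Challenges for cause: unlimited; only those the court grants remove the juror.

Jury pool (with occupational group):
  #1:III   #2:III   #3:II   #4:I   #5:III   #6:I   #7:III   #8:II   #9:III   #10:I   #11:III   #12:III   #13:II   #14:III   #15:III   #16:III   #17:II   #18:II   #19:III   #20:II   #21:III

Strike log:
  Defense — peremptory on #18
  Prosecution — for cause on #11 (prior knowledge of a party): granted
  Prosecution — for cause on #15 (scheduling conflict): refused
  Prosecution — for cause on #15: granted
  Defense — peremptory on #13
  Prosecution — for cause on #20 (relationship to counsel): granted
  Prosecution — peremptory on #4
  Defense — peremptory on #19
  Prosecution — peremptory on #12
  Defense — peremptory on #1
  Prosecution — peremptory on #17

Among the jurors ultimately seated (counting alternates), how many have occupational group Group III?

7

Removed: #1, #4, #11, #12, #13, #15, #17, #18, #19, #20.
Seated (11 incl. alternates): #2, #3, #5, #6, #7, #8, #9, #10, #14, #16, #21.
Of those, in Group III: #2, #5, #7, #9, #14, #16, #21 → 7.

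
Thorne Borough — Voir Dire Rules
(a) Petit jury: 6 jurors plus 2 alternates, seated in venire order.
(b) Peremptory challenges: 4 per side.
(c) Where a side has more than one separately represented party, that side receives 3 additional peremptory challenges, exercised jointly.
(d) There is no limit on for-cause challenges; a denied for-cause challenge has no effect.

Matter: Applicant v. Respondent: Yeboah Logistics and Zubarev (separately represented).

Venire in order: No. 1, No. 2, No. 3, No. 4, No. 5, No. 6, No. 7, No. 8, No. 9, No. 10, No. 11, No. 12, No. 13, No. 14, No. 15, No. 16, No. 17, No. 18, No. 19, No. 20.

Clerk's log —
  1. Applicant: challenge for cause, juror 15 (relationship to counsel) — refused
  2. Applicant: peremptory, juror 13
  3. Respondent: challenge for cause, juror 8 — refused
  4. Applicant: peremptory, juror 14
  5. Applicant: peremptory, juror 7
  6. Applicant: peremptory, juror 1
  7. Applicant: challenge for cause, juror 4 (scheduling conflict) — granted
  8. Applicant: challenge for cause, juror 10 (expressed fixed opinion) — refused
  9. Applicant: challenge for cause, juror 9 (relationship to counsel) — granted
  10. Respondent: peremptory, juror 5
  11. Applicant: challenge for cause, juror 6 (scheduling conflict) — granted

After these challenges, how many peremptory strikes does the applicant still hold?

Applicant allotment: 4.
Applicant peremptories used: #13, #14, #7, #1 — 4 (for-cause on #15, #4, #10, #9, #6 don't count).
Remaining: 4 − 4 = 0.

0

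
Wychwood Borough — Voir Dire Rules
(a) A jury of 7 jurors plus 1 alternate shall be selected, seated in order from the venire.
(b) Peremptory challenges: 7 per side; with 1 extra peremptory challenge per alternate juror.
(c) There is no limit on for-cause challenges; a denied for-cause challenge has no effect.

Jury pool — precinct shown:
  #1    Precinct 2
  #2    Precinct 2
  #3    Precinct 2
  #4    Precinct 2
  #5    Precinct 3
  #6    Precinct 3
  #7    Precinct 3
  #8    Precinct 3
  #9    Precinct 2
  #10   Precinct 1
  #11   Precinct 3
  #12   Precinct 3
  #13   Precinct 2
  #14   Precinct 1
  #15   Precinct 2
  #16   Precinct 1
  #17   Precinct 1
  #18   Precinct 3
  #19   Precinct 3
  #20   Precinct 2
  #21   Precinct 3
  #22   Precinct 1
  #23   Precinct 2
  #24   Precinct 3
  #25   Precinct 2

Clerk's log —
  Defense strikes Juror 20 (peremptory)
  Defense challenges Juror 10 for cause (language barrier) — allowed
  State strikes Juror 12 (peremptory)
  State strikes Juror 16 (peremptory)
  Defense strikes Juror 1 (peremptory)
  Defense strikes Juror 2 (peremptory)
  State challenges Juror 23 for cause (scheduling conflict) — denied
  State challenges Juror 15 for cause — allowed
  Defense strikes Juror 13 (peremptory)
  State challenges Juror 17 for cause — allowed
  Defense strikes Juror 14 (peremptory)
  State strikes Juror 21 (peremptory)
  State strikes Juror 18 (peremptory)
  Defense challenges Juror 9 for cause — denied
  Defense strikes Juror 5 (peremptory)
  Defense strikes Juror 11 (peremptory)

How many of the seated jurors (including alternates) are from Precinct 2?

3

Removed: #1, #2, #5, #10, #11, #12, #13, #14, #15, #16, #17, #18, #20, #21.
Seated (8 incl. alternates): #3, #4, #6, #7, #8, #9, #19, #22.
Of those, in Precinct 2: #3, #4, #9 → 3.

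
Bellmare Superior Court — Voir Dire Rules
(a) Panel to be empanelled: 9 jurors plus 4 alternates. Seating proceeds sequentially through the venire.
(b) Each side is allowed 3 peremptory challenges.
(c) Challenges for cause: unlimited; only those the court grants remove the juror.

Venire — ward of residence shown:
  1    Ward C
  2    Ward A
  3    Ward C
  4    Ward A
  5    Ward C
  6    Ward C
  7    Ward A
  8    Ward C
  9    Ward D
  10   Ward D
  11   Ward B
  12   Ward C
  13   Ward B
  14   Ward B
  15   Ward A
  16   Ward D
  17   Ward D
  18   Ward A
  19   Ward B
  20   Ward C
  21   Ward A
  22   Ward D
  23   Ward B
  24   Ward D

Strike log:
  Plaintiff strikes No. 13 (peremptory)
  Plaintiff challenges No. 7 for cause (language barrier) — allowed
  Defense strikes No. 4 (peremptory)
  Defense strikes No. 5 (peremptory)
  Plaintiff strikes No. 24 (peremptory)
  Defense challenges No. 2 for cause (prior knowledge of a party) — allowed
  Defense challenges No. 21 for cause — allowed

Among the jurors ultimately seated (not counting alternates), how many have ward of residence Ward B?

2

Removed: #2, #4, #5, #7, #13, #21, #24.
Seated jurors 1–9: #1, #3, #6, #8, #9, #10, #11, #12, #14 (alternates #15, #16, #17, #18 not counted).
Of those, in Ward B: #11, #14 → 2.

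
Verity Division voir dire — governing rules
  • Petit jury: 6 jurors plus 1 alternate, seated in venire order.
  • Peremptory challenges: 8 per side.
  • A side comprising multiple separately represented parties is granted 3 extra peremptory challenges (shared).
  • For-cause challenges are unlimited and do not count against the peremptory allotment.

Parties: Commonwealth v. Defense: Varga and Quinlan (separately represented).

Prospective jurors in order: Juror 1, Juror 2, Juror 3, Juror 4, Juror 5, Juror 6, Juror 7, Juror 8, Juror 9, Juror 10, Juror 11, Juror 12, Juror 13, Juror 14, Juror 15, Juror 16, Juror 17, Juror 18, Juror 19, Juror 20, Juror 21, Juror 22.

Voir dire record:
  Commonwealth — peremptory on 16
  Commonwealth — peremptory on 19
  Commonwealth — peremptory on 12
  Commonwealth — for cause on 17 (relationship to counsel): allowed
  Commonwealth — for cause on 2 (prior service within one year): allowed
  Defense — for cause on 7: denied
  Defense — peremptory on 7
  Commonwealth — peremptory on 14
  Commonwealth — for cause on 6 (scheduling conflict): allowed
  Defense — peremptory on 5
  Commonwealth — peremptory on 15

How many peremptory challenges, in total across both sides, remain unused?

Commonwealth allotment: 8. Defense allotment: 8 base + 3 multi-party = 11.
Commonwealth peremptories used: #16, #19, #12, #14, #15 — 5 (for-cause on #17, #2, #6 don't count).
Defense peremptories used: #7, #5 — 2 (the for-cause on #7 doesn't count).
Remaining: (8 − 5) + (11 − 2) = 12.

12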